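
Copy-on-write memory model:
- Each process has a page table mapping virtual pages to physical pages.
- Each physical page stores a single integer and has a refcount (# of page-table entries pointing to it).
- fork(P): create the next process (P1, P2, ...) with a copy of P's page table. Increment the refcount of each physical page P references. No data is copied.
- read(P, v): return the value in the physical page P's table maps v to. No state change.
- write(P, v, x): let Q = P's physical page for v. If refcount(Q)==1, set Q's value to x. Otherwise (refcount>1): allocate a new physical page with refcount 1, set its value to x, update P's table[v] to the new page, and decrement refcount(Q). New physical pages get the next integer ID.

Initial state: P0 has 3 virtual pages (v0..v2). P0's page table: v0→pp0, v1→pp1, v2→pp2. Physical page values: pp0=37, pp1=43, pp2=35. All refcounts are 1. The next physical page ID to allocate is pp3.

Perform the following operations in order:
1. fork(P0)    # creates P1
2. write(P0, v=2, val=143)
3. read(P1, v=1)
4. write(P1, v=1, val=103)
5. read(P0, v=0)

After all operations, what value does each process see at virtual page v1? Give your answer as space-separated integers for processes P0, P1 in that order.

Op 1: fork(P0) -> P1. 3 ppages; refcounts: pp0:2 pp1:2 pp2:2
Op 2: write(P0, v2, 143). refcount(pp2)=2>1 -> COPY to pp3. 4 ppages; refcounts: pp0:2 pp1:2 pp2:1 pp3:1
Op 3: read(P1, v1) -> 43. No state change.
Op 4: write(P1, v1, 103). refcount(pp1)=2>1 -> COPY to pp4. 5 ppages; refcounts: pp0:2 pp1:1 pp2:1 pp3:1 pp4:1
Op 5: read(P0, v0) -> 37. No state change.
P0: v1 -> pp1 = 43
P1: v1 -> pp4 = 103

Answer: 43 103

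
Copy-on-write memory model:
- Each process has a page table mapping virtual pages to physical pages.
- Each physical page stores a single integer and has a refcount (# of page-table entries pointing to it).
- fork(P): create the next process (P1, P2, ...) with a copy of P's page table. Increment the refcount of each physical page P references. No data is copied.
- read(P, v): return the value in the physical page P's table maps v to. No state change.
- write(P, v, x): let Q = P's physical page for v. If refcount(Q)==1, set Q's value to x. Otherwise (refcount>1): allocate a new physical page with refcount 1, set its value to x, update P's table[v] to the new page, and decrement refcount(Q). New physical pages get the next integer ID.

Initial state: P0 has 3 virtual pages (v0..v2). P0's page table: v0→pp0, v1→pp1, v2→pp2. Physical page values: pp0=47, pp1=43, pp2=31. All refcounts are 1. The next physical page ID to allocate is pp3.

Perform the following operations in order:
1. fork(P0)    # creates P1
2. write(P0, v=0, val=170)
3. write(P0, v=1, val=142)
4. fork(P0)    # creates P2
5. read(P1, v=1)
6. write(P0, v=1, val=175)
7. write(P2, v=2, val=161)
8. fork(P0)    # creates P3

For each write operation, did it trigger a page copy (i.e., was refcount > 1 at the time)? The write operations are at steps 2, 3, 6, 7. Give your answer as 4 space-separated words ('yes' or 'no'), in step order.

Op 1: fork(P0) -> P1. 3 ppages; refcounts: pp0:2 pp1:2 pp2:2
Op 2: write(P0, v0, 170). refcount(pp0)=2>1 -> COPY to pp3. 4 ppages; refcounts: pp0:1 pp1:2 pp2:2 pp3:1
Op 3: write(P0, v1, 142). refcount(pp1)=2>1 -> COPY to pp4. 5 ppages; refcounts: pp0:1 pp1:1 pp2:2 pp3:1 pp4:1
Op 4: fork(P0) -> P2. 5 ppages; refcounts: pp0:1 pp1:1 pp2:3 pp3:2 pp4:2
Op 5: read(P1, v1) -> 43. No state change.
Op 6: write(P0, v1, 175). refcount(pp4)=2>1 -> COPY to pp5. 6 ppages; refcounts: pp0:1 pp1:1 pp2:3 pp3:2 pp4:1 pp5:1
Op 7: write(P2, v2, 161). refcount(pp2)=3>1 -> COPY to pp6. 7 ppages; refcounts: pp0:1 pp1:1 pp2:2 pp3:2 pp4:1 pp5:1 pp6:1
Op 8: fork(P0) -> P3. 7 ppages; refcounts: pp0:1 pp1:1 pp2:3 pp3:3 pp4:1 pp5:2 pp6:1

yes yes yes yes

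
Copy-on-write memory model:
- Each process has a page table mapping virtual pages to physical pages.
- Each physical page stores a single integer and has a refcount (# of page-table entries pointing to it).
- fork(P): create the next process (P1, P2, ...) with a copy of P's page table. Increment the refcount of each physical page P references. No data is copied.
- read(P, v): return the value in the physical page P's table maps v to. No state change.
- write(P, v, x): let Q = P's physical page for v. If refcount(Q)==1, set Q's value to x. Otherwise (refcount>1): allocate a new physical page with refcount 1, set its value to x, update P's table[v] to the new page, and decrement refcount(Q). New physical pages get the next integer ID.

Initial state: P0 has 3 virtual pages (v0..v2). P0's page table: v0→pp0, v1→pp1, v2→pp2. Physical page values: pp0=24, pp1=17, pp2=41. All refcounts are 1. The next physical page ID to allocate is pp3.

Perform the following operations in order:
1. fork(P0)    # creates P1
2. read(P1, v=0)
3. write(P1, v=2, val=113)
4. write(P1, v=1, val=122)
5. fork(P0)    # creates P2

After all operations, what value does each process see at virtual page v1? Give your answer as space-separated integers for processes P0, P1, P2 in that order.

Answer: 17 122 17

Derivation:
Op 1: fork(P0) -> P1. 3 ppages; refcounts: pp0:2 pp1:2 pp2:2
Op 2: read(P1, v0) -> 24. No state change.
Op 3: write(P1, v2, 113). refcount(pp2)=2>1 -> COPY to pp3. 4 ppages; refcounts: pp0:2 pp1:2 pp2:1 pp3:1
Op 4: write(P1, v1, 122). refcount(pp1)=2>1 -> COPY to pp4. 5 ppages; refcounts: pp0:2 pp1:1 pp2:1 pp3:1 pp4:1
Op 5: fork(P0) -> P2. 5 ppages; refcounts: pp0:3 pp1:2 pp2:2 pp3:1 pp4:1
P0: v1 -> pp1 = 17
P1: v1 -> pp4 = 122
P2: v1 -> pp1 = 17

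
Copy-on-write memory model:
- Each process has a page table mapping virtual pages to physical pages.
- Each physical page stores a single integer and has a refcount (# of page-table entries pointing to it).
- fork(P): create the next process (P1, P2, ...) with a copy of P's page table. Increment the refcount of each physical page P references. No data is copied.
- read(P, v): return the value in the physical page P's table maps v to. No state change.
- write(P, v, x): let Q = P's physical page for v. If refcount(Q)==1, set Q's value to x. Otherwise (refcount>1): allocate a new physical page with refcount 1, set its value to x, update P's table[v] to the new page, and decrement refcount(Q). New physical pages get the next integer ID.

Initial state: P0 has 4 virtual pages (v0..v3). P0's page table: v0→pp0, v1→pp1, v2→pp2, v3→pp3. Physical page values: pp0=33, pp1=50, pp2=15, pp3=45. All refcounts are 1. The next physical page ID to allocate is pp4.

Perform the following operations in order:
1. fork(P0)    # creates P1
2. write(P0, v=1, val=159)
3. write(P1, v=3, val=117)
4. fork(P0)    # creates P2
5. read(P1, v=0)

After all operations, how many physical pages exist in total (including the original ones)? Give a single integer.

Op 1: fork(P0) -> P1. 4 ppages; refcounts: pp0:2 pp1:2 pp2:2 pp3:2
Op 2: write(P0, v1, 159). refcount(pp1)=2>1 -> COPY to pp4. 5 ppages; refcounts: pp0:2 pp1:1 pp2:2 pp3:2 pp4:1
Op 3: write(P1, v3, 117). refcount(pp3)=2>1 -> COPY to pp5. 6 ppages; refcounts: pp0:2 pp1:1 pp2:2 pp3:1 pp4:1 pp5:1
Op 4: fork(P0) -> P2. 6 ppages; refcounts: pp0:3 pp1:1 pp2:3 pp3:2 pp4:2 pp5:1
Op 5: read(P1, v0) -> 33. No state change.

Answer: 6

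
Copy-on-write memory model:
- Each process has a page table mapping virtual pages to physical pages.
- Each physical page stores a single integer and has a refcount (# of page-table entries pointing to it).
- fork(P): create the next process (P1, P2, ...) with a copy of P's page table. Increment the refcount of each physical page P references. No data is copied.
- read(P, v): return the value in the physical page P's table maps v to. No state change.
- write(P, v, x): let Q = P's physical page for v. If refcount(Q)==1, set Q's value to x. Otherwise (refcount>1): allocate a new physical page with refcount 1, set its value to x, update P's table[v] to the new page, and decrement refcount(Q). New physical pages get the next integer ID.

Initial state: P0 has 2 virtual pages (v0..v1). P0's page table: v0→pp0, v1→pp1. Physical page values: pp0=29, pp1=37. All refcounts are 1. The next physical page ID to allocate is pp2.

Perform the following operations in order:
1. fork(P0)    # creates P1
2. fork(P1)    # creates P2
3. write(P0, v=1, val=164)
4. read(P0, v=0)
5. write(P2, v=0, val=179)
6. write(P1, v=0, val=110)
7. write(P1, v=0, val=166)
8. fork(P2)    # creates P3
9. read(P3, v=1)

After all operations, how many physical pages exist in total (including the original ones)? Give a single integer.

Op 1: fork(P0) -> P1. 2 ppages; refcounts: pp0:2 pp1:2
Op 2: fork(P1) -> P2. 2 ppages; refcounts: pp0:3 pp1:3
Op 3: write(P0, v1, 164). refcount(pp1)=3>1 -> COPY to pp2. 3 ppages; refcounts: pp0:3 pp1:2 pp2:1
Op 4: read(P0, v0) -> 29. No state change.
Op 5: write(P2, v0, 179). refcount(pp0)=3>1 -> COPY to pp3. 4 ppages; refcounts: pp0:2 pp1:2 pp2:1 pp3:1
Op 6: write(P1, v0, 110). refcount(pp0)=2>1 -> COPY to pp4. 5 ppages; refcounts: pp0:1 pp1:2 pp2:1 pp3:1 pp4:1
Op 7: write(P1, v0, 166). refcount(pp4)=1 -> write in place. 5 ppages; refcounts: pp0:1 pp1:2 pp2:1 pp3:1 pp4:1
Op 8: fork(P2) -> P3. 5 ppages; refcounts: pp0:1 pp1:3 pp2:1 pp3:2 pp4:1
Op 9: read(P3, v1) -> 37. No state change.

Answer: 5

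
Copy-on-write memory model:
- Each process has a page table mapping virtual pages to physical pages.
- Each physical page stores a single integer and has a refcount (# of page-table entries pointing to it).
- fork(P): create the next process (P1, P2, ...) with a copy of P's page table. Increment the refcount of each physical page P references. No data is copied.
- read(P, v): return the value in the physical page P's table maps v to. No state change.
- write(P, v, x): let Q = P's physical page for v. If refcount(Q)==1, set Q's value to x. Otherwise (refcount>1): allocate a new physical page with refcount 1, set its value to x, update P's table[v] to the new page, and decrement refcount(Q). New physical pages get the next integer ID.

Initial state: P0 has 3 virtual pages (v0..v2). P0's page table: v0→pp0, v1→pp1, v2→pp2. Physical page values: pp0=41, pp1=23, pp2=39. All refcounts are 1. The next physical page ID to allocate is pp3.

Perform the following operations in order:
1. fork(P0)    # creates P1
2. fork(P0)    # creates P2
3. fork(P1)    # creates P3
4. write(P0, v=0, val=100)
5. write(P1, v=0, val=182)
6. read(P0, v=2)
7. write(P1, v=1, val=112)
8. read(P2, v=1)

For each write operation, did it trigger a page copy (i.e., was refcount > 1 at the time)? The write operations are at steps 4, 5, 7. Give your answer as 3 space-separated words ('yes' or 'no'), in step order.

Op 1: fork(P0) -> P1. 3 ppages; refcounts: pp0:2 pp1:2 pp2:2
Op 2: fork(P0) -> P2. 3 ppages; refcounts: pp0:3 pp1:3 pp2:3
Op 3: fork(P1) -> P3. 3 ppages; refcounts: pp0:4 pp1:4 pp2:4
Op 4: write(P0, v0, 100). refcount(pp0)=4>1 -> COPY to pp3. 4 ppages; refcounts: pp0:3 pp1:4 pp2:4 pp3:1
Op 5: write(P1, v0, 182). refcount(pp0)=3>1 -> COPY to pp4. 5 ppages; refcounts: pp0:2 pp1:4 pp2:4 pp3:1 pp4:1
Op 6: read(P0, v2) -> 39. No state change.
Op 7: write(P1, v1, 112). refcount(pp1)=4>1 -> COPY to pp5. 6 ppages; refcounts: pp0:2 pp1:3 pp2:4 pp3:1 pp4:1 pp5:1
Op 8: read(P2, v1) -> 23. No state change.

yes yes yes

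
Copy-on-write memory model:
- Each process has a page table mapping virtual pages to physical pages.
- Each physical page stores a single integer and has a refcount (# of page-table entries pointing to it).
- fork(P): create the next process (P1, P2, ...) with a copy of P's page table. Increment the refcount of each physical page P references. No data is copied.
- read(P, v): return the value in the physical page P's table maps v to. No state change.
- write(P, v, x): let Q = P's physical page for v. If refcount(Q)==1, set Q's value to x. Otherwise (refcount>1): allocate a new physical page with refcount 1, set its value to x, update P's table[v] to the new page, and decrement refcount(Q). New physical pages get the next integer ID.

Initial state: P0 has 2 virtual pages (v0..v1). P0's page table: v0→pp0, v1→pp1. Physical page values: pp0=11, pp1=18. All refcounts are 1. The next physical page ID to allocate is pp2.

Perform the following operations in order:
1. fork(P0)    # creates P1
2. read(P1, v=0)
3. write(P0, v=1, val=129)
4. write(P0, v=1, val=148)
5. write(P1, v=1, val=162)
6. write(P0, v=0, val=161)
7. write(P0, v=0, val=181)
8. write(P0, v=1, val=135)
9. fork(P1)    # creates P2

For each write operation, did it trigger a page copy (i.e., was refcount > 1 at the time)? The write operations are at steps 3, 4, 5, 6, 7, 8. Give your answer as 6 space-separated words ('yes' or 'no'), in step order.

Op 1: fork(P0) -> P1. 2 ppages; refcounts: pp0:2 pp1:2
Op 2: read(P1, v0) -> 11. No state change.
Op 3: write(P0, v1, 129). refcount(pp1)=2>1 -> COPY to pp2. 3 ppages; refcounts: pp0:2 pp1:1 pp2:1
Op 4: write(P0, v1, 148). refcount(pp2)=1 -> write in place. 3 ppages; refcounts: pp0:2 pp1:1 pp2:1
Op 5: write(P1, v1, 162). refcount(pp1)=1 -> write in place. 3 ppages; refcounts: pp0:2 pp1:1 pp2:1
Op 6: write(P0, v0, 161). refcount(pp0)=2>1 -> COPY to pp3. 4 ppages; refcounts: pp0:1 pp1:1 pp2:1 pp3:1
Op 7: write(P0, v0, 181). refcount(pp3)=1 -> write in place. 4 ppages; refcounts: pp0:1 pp1:1 pp2:1 pp3:1
Op 8: write(P0, v1, 135). refcount(pp2)=1 -> write in place. 4 ppages; refcounts: pp0:1 pp1:1 pp2:1 pp3:1
Op 9: fork(P1) -> P2. 4 ppages; refcounts: pp0:2 pp1:2 pp2:1 pp3:1

yes no no yes no no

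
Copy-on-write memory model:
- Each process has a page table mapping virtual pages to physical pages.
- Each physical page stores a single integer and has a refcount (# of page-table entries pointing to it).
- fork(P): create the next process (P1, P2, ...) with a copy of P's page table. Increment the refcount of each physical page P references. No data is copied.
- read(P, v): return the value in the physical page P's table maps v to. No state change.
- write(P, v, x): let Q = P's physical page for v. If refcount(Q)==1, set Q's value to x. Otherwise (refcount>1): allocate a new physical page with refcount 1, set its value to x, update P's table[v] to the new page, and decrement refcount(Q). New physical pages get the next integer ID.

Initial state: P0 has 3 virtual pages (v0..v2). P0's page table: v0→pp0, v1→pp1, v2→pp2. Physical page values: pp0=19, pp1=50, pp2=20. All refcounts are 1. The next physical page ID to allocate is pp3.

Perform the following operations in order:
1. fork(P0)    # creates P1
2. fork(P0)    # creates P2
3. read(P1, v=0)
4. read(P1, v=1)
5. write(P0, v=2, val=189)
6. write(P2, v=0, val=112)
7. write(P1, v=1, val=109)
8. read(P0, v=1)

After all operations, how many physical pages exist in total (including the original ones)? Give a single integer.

Op 1: fork(P0) -> P1. 3 ppages; refcounts: pp0:2 pp1:2 pp2:2
Op 2: fork(P0) -> P2. 3 ppages; refcounts: pp0:3 pp1:3 pp2:3
Op 3: read(P1, v0) -> 19. No state change.
Op 4: read(P1, v1) -> 50. No state change.
Op 5: write(P0, v2, 189). refcount(pp2)=3>1 -> COPY to pp3. 4 ppages; refcounts: pp0:3 pp1:3 pp2:2 pp3:1
Op 6: write(P2, v0, 112). refcount(pp0)=3>1 -> COPY to pp4. 5 ppages; refcounts: pp0:2 pp1:3 pp2:2 pp3:1 pp4:1
Op 7: write(P1, v1, 109). refcount(pp1)=3>1 -> COPY to pp5. 6 ppages; refcounts: pp0:2 pp1:2 pp2:2 pp3:1 pp4:1 pp5:1
Op 8: read(P0, v1) -> 50. No state change.

Answer: 6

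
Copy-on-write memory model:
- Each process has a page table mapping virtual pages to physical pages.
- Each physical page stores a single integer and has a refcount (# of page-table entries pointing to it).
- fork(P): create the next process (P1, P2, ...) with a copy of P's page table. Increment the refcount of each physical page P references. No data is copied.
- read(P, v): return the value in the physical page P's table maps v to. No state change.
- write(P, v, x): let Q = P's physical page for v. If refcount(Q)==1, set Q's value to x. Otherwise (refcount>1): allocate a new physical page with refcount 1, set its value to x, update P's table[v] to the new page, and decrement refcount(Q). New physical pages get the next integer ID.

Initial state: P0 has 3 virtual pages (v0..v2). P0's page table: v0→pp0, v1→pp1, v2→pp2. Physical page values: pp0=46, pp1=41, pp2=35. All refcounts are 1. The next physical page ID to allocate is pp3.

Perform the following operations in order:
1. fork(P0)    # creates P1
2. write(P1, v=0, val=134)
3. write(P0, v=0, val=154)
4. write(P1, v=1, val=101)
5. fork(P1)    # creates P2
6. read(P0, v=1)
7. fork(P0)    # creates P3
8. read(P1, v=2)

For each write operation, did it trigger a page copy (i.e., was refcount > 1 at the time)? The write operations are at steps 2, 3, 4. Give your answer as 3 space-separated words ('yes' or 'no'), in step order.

Op 1: fork(P0) -> P1. 3 ppages; refcounts: pp0:2 pp1:2 pp2:2
Op 2: write(P1, v0, 134). refcount(pp0)=2>1 -> COPY to pp3. 4 ppages; refcounts: pp0:1 pp1:2 pp2:2 pp3:1
Op 3: write(P0, v0, 154). refcount(pp0)=1 -> write in place. 4 ppages; refcounts: pp0:1 pp1:2 pp2:2 pp3:1
Op 4: write(P1, v1, 101). refcount(pp1)=2>1 -> COPY to pp4. 5 ppages; refcounts: pp0:1 pp1:1 pp2:2 pp3:1 pp4:1
Op 5: fork(P1) -> P2. 5 ppages; refcounts: pp0:1 pp1:1 pp2:3 pp3:2 pp4:2
Op 6: read(P0, v1) -> 41. No state change.
Op 7: fork(P0) -> P3. 5 ppages; refcounts: pp0:2 pp1:2 pp2:4 pp3:2 pp4:2
Op 8: read(P1, v2) -> 35. No state change.

yes no yes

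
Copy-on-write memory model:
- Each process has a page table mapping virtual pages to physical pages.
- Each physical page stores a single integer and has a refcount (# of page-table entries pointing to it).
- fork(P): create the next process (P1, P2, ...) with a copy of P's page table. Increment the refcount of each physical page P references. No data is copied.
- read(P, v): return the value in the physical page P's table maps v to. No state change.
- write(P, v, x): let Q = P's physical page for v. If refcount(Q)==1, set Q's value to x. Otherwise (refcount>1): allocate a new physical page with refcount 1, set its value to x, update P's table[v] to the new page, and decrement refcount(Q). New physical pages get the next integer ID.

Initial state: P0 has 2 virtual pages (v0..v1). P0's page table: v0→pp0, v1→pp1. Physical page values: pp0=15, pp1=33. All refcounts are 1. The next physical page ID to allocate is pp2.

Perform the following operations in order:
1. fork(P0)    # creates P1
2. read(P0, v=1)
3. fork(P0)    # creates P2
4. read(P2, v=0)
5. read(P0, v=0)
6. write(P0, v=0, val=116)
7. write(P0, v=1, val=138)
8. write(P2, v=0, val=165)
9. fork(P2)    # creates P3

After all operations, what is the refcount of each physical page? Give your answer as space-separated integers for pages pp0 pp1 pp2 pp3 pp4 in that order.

Answer: 1 3 1 1 2

Derivation:
Op 1: fork(P0) -> P1. 2 ppages; refcounts: pp0:2 pp1:2
Op 2: read(P0, v1) -> 33. No state change.
Op 3: fork(P0) -> P2. 2 ppages; refcounts: pp0:3 pp1:3
Op 4: read(P2, v0) -> 15. No state change.
Op 5: read(P0, v0) -> 15. No state change.
Op 6: write(P0, v0, 116). refcount(pp0)=3>1 -> COPY to pp2. 3 ppages; refcounts: pp0:2 pp1:3 pp2:1
Op 7: write(P0, v1, 138). refcount(pp1)=3>1 -> COPY to pp3. 4 ppages; refcounts: pp0:2 pp1:2 pp2:1 pp3:1
Op 8: write(P2, v0, 165). refcount(pp0)=2>1 -> COPY to pp4. 5 ppages; refcounts: pp0:1 pp1:2 pp2:1 pp3:1 pp4:1
Op 9: fork(P2) -> P3. 5 ppages; refcounts: pp0:1 pp1:3 pp2:1 pp3:1 pp4:2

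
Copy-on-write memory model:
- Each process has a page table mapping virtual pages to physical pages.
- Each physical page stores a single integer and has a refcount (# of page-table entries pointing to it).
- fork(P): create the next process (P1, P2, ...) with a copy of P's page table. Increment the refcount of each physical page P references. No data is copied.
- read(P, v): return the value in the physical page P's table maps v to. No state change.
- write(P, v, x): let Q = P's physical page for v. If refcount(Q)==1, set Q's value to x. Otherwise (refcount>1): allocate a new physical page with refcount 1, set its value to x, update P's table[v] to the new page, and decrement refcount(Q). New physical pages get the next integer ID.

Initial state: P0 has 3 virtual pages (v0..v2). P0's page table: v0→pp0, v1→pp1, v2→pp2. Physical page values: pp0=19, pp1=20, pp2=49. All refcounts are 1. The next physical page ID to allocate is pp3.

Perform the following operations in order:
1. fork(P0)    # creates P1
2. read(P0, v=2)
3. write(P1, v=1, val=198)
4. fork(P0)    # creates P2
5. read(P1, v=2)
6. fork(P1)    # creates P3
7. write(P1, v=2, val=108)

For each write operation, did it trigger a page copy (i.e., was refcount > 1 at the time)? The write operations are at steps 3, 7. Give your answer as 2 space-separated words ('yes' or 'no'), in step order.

Op 1: fork(P0) -> P1. 3 ppages; refcounts: pp0:2 pp1:2 pp2:2
Op 2: read(P0, v2) -> 49. No state change.
Op 3: write(P1, v1, 198). refcount(pp1)=2>1 -> COPY to pp3. 4 ppages; refcounts: pp0:2 pp1:1 pp2:2 pp3:1
Op 4: fork(P0) -> P2. 4 ppages; refcounts: pp0:3 pp1:2 pp2:3 pp3:1
Op 5: read(P1, v2) -> 49. No state change.
Op 6: fork(P1) -> P3. 4 ppages; refcounts: pp0:4 pp1:2 pp2:4 pp3:2
Op 7: write(P1, v2, 108). refcount(pp2)=4>1 -> COPY to pp4. 5 ppages; refcounts: pp0:4 pp1:2 pp2:3 pp3:2 pp4:1

yes yes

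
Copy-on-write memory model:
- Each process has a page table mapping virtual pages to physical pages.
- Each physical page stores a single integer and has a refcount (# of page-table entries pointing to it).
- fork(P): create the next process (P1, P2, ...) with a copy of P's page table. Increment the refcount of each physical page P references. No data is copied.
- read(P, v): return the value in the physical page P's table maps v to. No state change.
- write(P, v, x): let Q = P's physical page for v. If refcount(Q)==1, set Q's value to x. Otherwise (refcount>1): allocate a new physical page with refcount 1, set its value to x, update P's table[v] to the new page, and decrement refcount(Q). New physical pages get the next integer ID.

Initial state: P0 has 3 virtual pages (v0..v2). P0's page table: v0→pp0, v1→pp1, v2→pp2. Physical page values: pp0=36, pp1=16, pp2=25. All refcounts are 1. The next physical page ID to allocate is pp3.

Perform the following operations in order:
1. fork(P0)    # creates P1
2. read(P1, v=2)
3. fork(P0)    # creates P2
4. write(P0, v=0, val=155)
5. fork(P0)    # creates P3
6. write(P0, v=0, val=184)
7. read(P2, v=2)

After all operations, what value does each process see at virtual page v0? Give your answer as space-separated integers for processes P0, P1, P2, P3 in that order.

Op 1: fork(P0) -> P1. 3 ppages; refcounts: pp0:2 pp1:2 pp2:2
Op 2: read(P1, v2) -> 25. No state change.
Op 3: fork(P0) -> P2. 3 ppages; refcounts: pp0:3 pp1:3 pp2:3
Op 4: write(P0, v0, 155). refcount(pp0)=3>1 -> COPY to pp3. 4 ppages; refcounts: pp0:2 pp1:3 pp2:3 pp3:1
Op 5: fork(P0) -> P3. 4 ppages; refcounts: pp0:2 pp1:4 pp2:4 pp3:2
Op 6: write(P0, v0, 184). refcount(pp3)=2>1 -> COPY to pp4. 5 ppages; refcounts: pp0:2 pp1:4 pp2:4 pp3:1 pp4:1
Op 7: read(P2, v2) -> 25. No state change.
P0: v0 -> pp4 = 184
P1: v0 -> pp0 = 36
P2: v0 -> pp0 = 36
P3: v0 -> pp3 = 155

Answer: 184 36 36 155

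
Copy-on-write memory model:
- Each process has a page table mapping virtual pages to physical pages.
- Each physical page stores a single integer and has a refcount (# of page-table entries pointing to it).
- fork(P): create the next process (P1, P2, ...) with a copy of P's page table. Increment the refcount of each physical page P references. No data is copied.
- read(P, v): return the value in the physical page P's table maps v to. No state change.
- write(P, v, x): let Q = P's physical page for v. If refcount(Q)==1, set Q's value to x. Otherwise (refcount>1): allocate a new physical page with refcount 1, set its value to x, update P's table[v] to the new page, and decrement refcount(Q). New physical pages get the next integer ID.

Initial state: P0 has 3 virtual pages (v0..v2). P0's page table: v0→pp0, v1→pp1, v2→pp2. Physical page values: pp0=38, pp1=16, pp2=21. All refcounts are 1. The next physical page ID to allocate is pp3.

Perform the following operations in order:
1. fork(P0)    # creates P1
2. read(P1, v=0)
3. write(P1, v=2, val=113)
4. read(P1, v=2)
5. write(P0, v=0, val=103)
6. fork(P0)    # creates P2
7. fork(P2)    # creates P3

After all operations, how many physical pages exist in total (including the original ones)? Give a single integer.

Answer: 5

Derivation:
Op 1: fork(P0) -> P1. 3 ppages; refcounts: pp0:2 pp1:2 pp2:2
Op 2: read(P1, v0) -> 38. No state change.
Op 3: write(P1, v2, 113). refcount(pp2)=2>1 -> COPY to pp3. 4 ppages; refcounts: pp0:2 pp1:2 pp2:1 pp3:1
Op 4: read(P1, v2) -> 113. No state change.
Op 5: write(P0, v0, 103). refcount(pp0)=2>1 -> COPY to pp4. 5 ppages; refcounts: pp0:1 pp1:2 pp2:1 pp3:1 pp4:1
Op 6: fork(P0) -> P2. 5 ppages; refcounts: pp0:1 pp1:3 pp2:2 pp3:1 pp4:2
Op 7: fork(P2) -> P3. 5 ppages; refcounts: pp0:1 pp1:4 pp2:3 pp3:1 pp4:3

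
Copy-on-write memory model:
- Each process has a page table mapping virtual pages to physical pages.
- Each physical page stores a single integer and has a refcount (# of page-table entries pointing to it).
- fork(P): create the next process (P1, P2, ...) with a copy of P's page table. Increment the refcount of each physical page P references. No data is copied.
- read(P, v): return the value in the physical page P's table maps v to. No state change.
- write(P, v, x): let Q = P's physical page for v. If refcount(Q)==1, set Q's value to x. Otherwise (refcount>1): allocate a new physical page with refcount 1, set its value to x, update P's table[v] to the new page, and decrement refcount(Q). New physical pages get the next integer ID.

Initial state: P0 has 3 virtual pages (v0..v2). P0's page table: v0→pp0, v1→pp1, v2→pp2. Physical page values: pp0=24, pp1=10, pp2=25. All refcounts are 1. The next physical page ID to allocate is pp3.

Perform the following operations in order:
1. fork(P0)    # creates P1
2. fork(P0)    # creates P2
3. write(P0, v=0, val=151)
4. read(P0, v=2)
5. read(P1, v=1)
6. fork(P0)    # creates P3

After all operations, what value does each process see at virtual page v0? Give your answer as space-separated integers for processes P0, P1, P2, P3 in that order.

Answer: 151 24 24 151

Derivation:
Op 1: fork(P0) -> P1. 3 ppages; refcounts: pp0:2 pp1:2 pp2:2
Op 2: fork(P0) -> P2. 3 ppages; refcounts: pp0:3 pp1:3 pp2:3
Op 3: write(P0, v0, 151). refcount(pp0)=3>1 -> COPY to pp3. 4 ppages; refcounts: pp0:2 pp1:3 pp2:3 pp3:1
Op 4: read(P0, v2) -> 25. No state change.
Op 5: read(P1, v1) -> 10. No state change.
Op 6: fork(P0) -> P3. 4 ppages; refcounts: pp0:2 pp1:4 pp2:4 pp3:2
P0: v0 -> pp3 = 151
P1: v0 -> pp0 = 24
P2: v0 -> pp0 = 24
P3: v0 -> pp3 = 151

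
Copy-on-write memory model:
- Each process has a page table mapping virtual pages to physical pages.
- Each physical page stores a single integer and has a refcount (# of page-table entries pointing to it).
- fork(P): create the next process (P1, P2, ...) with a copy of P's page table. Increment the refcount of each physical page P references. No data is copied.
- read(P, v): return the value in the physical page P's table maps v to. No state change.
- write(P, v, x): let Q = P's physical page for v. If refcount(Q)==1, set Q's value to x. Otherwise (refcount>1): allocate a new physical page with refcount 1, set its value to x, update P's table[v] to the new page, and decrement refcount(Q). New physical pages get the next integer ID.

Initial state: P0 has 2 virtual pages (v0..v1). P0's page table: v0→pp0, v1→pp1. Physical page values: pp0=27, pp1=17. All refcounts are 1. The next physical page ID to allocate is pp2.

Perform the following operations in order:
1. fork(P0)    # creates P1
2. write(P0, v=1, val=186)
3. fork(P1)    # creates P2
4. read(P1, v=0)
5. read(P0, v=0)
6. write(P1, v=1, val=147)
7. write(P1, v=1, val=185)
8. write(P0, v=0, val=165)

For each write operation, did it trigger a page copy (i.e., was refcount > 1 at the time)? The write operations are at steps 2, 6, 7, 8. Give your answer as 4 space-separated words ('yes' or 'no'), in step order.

Op 1: fork(P0) -> P1. 2 ppages; refcounts: pp0:2 pp1:2
Op 2: write(P0, v1, 186). refcount(pp1)=2>1 -> COPY to pp2. 3 ppages; refcounts: pp0:2 pp1:1 pp2:1
Op 3: fork(P1) -> P2. 3 ppages; refcounts: pp0:3 pp1:2 pp2:1
Op 4: read(P1, v0) -> 27. No state change.
Op 5: read(P0, v0) -> 27. No state change.
Op 6: write(P1, v1, 147). refcount(pp1)=2>1 -> COPY to pp3. 4 ppages; refcounts: pp0:3 pp1:1 pp2:1 pp3:1
Op 7: write(P1, v1, 185). refcount(pp3)=1 -> write in place. 4 ppages; refcounts: pp0:3 pp1:1 pp2:1 pp3:1
Op 8: write(P0, v0, 165). refcount(pp0)=3>1 -> COPY to pp4. 5 ppages; refcounts: pp0:2 pp1:1 pp2:1 pp3:1 pp4:1

yes yes no yes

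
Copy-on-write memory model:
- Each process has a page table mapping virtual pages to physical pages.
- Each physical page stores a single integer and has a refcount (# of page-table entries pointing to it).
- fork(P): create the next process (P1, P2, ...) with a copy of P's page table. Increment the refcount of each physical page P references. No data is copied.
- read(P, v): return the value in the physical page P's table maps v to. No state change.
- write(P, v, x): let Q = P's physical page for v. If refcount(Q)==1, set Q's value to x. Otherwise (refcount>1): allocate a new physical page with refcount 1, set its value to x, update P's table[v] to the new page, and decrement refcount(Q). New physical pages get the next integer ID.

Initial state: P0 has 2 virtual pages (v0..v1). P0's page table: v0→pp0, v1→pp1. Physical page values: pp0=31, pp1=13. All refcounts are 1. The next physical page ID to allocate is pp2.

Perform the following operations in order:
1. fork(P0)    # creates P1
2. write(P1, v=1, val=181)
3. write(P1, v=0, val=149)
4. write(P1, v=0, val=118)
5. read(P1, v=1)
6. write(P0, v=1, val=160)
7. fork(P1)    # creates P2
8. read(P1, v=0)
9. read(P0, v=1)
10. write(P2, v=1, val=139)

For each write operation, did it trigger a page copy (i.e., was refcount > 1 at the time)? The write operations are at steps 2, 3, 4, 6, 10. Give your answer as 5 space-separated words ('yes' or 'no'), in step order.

Op 1: fork(P0) -> P1. 2 ppages; refcounts: pp0:2 pp1:2
Op 2: write(P1, v1, 181). refcount(pp1)=2>1 -> COPY to pp2. 3 ppages; refcounts: pp0:2 pp1:1 pp2:1
Op 3: write(P1, v0, 149). refcount(pp0)=2>1 -> COPY to pp3. 4 ppages; refcounts: pp0:1 pp1:1 pp2:1 pp3:1
Op 4: write(P1, v0, 118). refcount(pp3)=1 -> write in place. 4 ppages; refcounts: pp0:1 pp1:1 pp2:1 pp3:1
Op 5: read(P1, v1) -> 181. No state change.
Op 6: write(P0, v1, 160). refcount(pp1)=1 -> write in place. 4 ppages; refcounts: pp0:1 pp1:1 pp2:1 pp3:1
Op 7: fork(P1) -> P2. 4 ppages; refcounts: pp0:1 pp1:1 pp2:2 pp3:2
Op 8: read(P1, v0) -> 118. No state change.
Op 9: read(P0, v1) -> 160. No state change.
Op 10: write(P2, v1, 139). refcount(pp2)=2>1 -> COPY to pp4. 5 ppages; refcounts: pp0:1 pp1:1 pp2:1 pp3:2 pp4:1

yes yes no no yes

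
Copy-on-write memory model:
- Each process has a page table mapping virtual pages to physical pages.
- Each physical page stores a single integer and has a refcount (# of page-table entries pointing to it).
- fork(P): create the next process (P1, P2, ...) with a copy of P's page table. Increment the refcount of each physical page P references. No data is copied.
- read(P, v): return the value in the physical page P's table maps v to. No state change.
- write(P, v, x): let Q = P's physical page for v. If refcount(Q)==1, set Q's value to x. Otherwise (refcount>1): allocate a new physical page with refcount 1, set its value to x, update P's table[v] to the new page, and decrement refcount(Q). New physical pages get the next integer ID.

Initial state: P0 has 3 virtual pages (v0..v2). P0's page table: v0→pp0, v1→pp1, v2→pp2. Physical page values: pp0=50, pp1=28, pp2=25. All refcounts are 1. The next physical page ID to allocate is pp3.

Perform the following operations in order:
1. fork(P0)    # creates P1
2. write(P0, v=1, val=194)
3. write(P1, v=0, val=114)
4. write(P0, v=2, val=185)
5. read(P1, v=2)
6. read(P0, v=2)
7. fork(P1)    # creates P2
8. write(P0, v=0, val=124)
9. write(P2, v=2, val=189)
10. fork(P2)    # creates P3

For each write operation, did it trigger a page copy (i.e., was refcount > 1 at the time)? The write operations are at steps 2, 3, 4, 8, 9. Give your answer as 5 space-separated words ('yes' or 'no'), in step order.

Op 1: fork(P0) -> P1. 3 ppages; refcounts: pp0:2 pp1:2 pp2:2
Op 2: write(P0, v1, 194). refcount(pp1)=2>1 -> COPY to pp3. 4 ppages; refcounts: pp0:2 pp1:1 pp2:2 pp3:1
Op 3: write(P1, v0, 114). refcount(pp0)=2>1 -> COPY to pp4. 5 ppages; refcounts: pp0:1 pp1:1 pp2:2 pp3:1 pp4:1
Op 4: write(P0, v2, 185). refcount(pp2)=2>1 -> COPY to pp5. 6 ppages; refcounts: pp0:1 pp1:1 pp2:1 pp3:1 pp4:1 pp5:1
Op 5: read(P1, v2) -> 25. No state change.
Op 6: read(P0, v2) -> 185. No state change.
Op 7: fork(P1) -> P2. 6 ppages; refcounts: pp0:1 pp1:2 pp2:2 pp3:1 pp4:2 pp5:1
Op 8: write(P0, v0, 124). refcount(pp0)=1 -> write in place. 6 ppages; refcounts: pp0:1 pp1:2 pp2:2 pp3:1 pp4:2 pp5:1
Op 9: write(P2, v2, 189). refcount(pp2)=2>1 -> COPY to pp6. 7 ppages; refcounts: pp0:1 pp1:2 pp2:1 pp3:1 pp4:2 pp5:1 pp6:1
Op 10: fork(P2) -> P3. 7 ppages; refcounts: pp0:1 pp1:3 pp2:1 pp3:1 pp4:3 pp5:1 pp6:2

yes yes yes no yes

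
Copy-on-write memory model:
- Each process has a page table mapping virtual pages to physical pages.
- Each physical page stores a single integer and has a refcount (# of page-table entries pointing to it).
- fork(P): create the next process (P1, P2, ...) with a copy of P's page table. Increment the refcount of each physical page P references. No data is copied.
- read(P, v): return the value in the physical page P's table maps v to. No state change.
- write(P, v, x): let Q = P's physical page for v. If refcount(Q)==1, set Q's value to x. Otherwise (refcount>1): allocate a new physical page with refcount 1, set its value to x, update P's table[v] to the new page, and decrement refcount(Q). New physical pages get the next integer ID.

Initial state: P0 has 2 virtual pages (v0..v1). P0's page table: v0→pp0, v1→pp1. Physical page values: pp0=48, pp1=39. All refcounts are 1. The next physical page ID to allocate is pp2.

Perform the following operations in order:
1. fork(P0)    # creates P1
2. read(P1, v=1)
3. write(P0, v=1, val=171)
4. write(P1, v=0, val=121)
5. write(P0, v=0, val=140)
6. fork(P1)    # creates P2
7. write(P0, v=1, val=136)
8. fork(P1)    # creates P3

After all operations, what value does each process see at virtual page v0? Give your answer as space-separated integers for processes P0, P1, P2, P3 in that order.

Answer: 140 121 121 121

Derivation:
Op 1: fork(P0) -> P1. 2 ppages; refcounts: pp0:2 pp1:2
Op 2: read(P1, v1) -> 39. No state change.
Op 3: write(P0, v1, 171). refcount(pp1)=2>1 -> COPY to pp2. 3 ppages; refcounts: pp0:2 pp1:1 pp2:1
Op 4: write(P1, v0, 121). refcount(pp0)=2>1 -> COPY to pp3. 4 ppages; refcounts: pp0:1 pp1:1 pp2:1 pp3:1
Op 5: write(P0, v0, 140). refcount(pp0)=1 -> write in place. 4 ppages; refcounts: pp0:1 pp1:1 pp2:1 pp3:1
Op 6: fork(P1) -> P2. 4 ppages; refcounts: pp0:1 pp1:2 pp2:1 pp3:2
Op 7: write(P0, v1, 136). refcount(pp2)=1 -> write in place. 4 ppages; refcounts: pp0:1 pp1:2 pp2:1 pp3:2
Op 8: fork(P1) -> P3. 4 ppages; refcounts: pp0:1 pp1:3 pp2:1 pp3:3
P0: v0 -> pp0 = 140
P1: v0 -> pp3 = 121
P2: v0 -> pp3 = 121
P3: v0 -> pp3 = 121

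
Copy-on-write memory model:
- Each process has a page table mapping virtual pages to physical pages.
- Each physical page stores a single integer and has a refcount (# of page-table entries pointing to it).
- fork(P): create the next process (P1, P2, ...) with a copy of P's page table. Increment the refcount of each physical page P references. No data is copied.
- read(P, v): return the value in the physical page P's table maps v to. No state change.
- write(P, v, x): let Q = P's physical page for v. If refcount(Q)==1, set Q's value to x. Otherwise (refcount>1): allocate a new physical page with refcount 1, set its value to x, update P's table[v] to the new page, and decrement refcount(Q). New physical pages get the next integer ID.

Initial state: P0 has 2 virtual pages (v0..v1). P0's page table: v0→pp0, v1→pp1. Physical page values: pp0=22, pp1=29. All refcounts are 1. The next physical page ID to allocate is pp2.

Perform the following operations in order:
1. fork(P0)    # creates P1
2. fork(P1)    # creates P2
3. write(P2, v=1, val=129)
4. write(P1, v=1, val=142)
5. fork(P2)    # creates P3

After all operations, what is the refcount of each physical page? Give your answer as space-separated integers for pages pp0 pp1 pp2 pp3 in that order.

Answer: 4 1 2 1

Derivation:
Op 1: fork(P0) -> P1. 2 ppages; refcounts: pp0:2 pp1:2
Op 2: fork(P1) -> P2. 2 ppages; refcounts: pp0:3 pp1:3
Op 3: write(P2, v1, 129). refcount(pp1)=3>1 -> COPY to pp2. 3 ppages; refcounts: pp0:3 pp1:2 pp2:1
Op 4: write(P1, v1, 142). refcount(pp1)=2>1 -> COPY to pp3. 4 ppages; refcounts: pp0:3 pp1:1 pp2:1 pp3:1
Op 5: fork(P2) -> P3. 4 ppages; refcounts: pp0:4 pp1:1 pp2:2 pp3:1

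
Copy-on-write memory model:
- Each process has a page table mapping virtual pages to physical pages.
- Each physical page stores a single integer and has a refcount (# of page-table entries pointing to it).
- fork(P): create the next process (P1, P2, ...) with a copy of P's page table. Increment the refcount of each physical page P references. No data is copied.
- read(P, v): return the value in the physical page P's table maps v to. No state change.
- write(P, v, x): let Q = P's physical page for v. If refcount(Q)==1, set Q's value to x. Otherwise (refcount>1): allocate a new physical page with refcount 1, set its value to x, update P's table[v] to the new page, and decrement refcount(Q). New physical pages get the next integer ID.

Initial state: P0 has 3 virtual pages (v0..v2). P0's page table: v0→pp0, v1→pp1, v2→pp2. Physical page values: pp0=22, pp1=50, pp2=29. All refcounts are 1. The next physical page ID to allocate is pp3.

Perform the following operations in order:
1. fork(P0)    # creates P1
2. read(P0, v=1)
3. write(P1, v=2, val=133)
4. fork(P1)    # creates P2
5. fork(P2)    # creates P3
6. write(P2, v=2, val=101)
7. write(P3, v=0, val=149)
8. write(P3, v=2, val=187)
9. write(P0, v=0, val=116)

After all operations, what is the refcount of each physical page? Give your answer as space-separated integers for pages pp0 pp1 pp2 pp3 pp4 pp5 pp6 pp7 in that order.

Answer: 2 4 1 1 1 1 1 1

Derivation:
Op 1: fork(P0) -> P1. 3 ppages; refcounts: pp0:2 pp1:2 pp2:2
Op 2: read(P0, v1) -> 50. No state change.
Op 3: write(P1, v2, 133). refcount(pp2)=2>1 -> COPY to pp3. 4 ppages; refcounts: pp0:2 pp1:2 pp2:1 pp3:1
Op 4: fork(P1) -> P2. 4 ppages; refcounts: pp0:3 pp1:3 pp2:1 pp3:2
Op 5: fork(P2) -> P3. 4 ppages; refcounts: pp0:4 pp1:4 pp2:1 pp3:3
Op 6: write(P2, v2, 101). refcount(pp3)=3>1 -> COPY to pp4. 5 ppages; refcounts: pp0:4 pp1:4 pp2:1 pp3:2 pp4:1
Op 7: write(P3, v0, 149). refcount(pp0)=4>1 -> COPY to pp5. 6 ppages; refcounts: pp0:3 pp1:4 pp2:1 pp3:2 pp4:1 pp5:1
Op 8: write(P3, v2, 187). refcount(pp3)=2>1 -> COPY to pp6. 7 ppages; refcounts: pp0:3 pp1:4 pp2:1 pp3:1 pp4:1 pp5:1 pp6:1
Op 9: write(P0, v0, 116). refcount(pp0)=3>1 -> COPY to pp7. 8 ppages; refcounts: pp0:2 pp1:4 pp2:1 pp3:1 pp4:1 pp5:1 pp6:1 pp7:1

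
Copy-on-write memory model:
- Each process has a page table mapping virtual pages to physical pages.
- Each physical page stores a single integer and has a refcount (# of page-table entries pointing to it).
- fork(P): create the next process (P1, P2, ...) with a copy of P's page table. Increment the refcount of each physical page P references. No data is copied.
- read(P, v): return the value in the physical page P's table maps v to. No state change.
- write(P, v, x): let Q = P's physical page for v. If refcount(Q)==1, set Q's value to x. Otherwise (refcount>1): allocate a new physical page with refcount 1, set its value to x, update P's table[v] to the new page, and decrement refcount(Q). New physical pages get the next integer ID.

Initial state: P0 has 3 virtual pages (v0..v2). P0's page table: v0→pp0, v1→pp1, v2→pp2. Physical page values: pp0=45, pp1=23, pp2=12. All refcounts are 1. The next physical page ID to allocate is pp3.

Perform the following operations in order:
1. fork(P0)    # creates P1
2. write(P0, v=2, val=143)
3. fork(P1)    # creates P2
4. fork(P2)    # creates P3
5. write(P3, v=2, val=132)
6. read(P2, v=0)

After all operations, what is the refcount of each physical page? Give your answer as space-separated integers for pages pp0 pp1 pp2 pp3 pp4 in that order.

Op 1: fork(P0) -> P1. 3 ppages; refcounts: pp0:2 pp1:2 pp2:2
Op 2: write(P0, v2, 143). refcount(pp2)=2>1 -> COPY to pp3. 4 ppages; refcounts: pp0:2 pp1:2 pp2:1 pp3:1
Op 3: fork(P1) -> P2. 4 ppages; refcounts: pp0:3 pp1:3 pp2:2 pp3:1
Op 4: fork(P2) -> P3. 4 ppages; refcounts: pp0:4 pp1:4 pp2:3 pp3:1
Op 5: write(P3, v2, 132). refcount(pp2)=3>1 -> COPY to pp4. 5 ppages; refcounts: pp0:4 pp1:4 pp2:2 pp3:1 pp4:1
Op 6: read(P2, v0) -> 45. No state change.

Answer: 4 4 2 1 1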